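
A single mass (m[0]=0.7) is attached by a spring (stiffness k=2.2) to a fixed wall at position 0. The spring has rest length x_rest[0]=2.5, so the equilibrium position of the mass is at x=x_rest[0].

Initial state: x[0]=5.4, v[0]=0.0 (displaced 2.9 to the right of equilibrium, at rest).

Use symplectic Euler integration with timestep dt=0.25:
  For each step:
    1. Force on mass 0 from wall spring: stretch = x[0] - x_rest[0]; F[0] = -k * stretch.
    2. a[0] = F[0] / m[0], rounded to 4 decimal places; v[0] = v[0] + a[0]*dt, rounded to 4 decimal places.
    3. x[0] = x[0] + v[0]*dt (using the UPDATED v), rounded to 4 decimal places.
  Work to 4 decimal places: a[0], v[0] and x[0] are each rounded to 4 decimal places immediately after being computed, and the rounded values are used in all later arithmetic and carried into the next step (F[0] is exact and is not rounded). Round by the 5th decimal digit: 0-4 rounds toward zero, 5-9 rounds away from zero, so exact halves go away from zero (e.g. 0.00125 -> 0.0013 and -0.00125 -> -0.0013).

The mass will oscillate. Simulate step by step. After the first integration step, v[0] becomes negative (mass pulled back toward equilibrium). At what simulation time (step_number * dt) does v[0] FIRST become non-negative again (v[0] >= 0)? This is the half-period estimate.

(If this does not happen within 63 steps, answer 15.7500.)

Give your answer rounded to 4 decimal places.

Step 0: x=[5.4000] v=[0.0000]
Step 1: x=[4.8304] v=[-2.2786]
Step 2: x=[3.8030] v=[-4.1096]
Step 3: x=[2.5197] v=[-5.1334]
Step 4: x=[1.2325] v=[-5.1489]
Step 5: x=[0.1943] v=[-4.1530]
Step 6: x=[-0.3911] v=[-2.3414]
Step 7: x=[-0.4086] v=[-0.0698]
Step 8: x=[0.1453] v=[2.2155]
First v>=0 after going negative at step 8, time=2.0000

Answer: 2.0000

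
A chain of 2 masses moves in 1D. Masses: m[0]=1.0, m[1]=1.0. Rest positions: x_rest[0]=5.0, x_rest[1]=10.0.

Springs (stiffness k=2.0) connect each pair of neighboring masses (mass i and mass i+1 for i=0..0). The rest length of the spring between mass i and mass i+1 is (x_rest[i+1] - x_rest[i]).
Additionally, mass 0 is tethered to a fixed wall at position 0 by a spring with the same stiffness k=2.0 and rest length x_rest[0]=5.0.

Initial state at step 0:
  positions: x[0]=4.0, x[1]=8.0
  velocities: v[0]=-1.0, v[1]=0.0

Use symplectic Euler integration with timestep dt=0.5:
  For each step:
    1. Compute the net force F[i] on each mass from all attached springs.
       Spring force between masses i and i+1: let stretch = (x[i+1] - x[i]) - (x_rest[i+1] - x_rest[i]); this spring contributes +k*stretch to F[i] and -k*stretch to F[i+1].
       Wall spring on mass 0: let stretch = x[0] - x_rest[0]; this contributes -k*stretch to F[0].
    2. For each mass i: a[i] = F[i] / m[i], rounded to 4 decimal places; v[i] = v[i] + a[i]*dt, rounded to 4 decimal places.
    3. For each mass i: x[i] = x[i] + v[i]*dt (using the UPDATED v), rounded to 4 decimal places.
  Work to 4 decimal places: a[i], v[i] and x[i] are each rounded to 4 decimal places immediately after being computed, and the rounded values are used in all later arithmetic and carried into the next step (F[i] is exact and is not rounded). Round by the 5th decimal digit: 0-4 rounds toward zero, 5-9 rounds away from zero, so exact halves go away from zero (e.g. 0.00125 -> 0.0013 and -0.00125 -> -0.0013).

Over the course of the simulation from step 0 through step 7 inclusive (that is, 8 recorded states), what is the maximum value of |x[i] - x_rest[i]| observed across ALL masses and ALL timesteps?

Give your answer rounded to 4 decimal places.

Step 0: x=[4.0000 8.0000] v=[-1.0000 0.0000]
Step 1: x=[3.5000 8.5000] v=[-1.0000 1.0000]
Step 2: x=[3.7500 9.0000] v=[0.5000 1.0000]
Step 3: x=[4.7500 9.3750] v=[2.0000 0.7500]
Step 4: x=[5.6875 9.9375] v=[1.8750 1.1250]
Step 5: x=[5.9063 10.8750] v=[0.4375 1.8750]
Step 6: x=[5.6563 11.8282] v=[-0.5001 1.9063]
Step 7: x=[5.6641 12.1954] v=[0.0155 0.7344]
Max displacement = 2.1954

Answer: 2.1954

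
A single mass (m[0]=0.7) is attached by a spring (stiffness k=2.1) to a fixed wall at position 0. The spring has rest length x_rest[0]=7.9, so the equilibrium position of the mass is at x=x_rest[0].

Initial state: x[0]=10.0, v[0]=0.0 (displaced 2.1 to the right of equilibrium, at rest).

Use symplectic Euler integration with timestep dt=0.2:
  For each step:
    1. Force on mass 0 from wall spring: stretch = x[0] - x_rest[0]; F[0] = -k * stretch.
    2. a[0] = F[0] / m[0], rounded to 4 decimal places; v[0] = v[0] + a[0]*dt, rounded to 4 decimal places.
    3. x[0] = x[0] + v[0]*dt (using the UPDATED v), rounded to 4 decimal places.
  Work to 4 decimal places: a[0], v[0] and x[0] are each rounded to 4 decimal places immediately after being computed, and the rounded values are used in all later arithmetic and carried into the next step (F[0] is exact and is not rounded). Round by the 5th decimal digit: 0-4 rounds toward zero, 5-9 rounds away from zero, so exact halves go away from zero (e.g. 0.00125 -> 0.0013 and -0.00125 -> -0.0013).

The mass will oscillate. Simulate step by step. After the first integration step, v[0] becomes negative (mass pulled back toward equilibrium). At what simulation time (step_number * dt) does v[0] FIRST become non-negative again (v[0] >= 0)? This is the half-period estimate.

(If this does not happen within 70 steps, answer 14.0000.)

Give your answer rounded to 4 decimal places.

Answer: 2.0000

Derivation:
Step 0: x=[10.0000] v=[0.0000]
Step 1: x=[9.7480] v=[-1.2600]
Step 2: x=[9.2742] v=[-2.3688]
Step 3: x=[8.6355] v=[-3.1933]
Step 4: x=[7.9086] v=[-3.6346]
Step 5: x=[7.1806] v=[-3.6398]
Step 6: x=[6.5390] v=[-3.2082]
Step 7: x=[6.0607] v=[-2.3916]
Step 8: x=[5.8031] v=[-1.2880]
Step 9: x=[5.7971] v=[-0.0299]
Step 10: x=[6.0435] v=[1.2318]
First v>=0 after going negative at step 10, time=2.0000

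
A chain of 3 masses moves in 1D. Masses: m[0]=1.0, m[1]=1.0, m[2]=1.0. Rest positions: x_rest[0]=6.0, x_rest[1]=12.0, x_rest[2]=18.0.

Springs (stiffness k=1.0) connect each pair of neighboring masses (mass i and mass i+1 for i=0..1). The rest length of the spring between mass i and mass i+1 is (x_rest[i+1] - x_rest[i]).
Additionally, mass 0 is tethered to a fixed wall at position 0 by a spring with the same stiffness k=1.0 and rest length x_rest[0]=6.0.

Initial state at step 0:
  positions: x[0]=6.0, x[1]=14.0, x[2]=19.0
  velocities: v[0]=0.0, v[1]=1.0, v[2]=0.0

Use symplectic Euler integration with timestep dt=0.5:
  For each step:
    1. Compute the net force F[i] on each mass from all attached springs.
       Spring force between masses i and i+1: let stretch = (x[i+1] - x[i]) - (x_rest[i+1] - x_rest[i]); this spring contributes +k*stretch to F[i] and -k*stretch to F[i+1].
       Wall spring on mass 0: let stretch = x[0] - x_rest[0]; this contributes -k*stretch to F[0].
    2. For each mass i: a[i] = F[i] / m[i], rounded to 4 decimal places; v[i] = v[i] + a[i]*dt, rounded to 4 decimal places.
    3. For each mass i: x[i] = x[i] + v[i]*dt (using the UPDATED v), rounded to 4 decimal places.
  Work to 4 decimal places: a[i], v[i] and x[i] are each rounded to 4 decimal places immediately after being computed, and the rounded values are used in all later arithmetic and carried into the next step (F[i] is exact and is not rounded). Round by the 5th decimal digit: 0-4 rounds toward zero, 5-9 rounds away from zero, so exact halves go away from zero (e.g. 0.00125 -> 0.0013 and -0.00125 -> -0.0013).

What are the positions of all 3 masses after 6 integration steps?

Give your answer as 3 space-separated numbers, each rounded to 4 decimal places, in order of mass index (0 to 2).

Answer: 5.7766 13.5529 18.9359

Derivation:
Step 0: x=[6.0000 14.0000 19.0000] v=[0.0000 1.0000 0.0000]
Step 1: x=[6.5000 13.7500 19.2500] v=[1.0000 -0.5000 0.5000]
Step 2: x=[7.1875 13.0625 19.6250] v=[1.3750 -1.3750 0.7500]
Step 3: x=[7.5469 12.5469 19.8594] v=[0.7188 -1.0313 0.4688]
Step 4: x=[7.2696 12.6094 19.7657] v=[-0.5547 0.1250 -0.1875]
Step 5: x=[6.5098 13.1261 19.3829] v=[-1.5196 1.0333 -0.7657]
Step 6: x=[5.7766 13.5529 18.9359] v=[-1.4664 0.8536 -0.8941]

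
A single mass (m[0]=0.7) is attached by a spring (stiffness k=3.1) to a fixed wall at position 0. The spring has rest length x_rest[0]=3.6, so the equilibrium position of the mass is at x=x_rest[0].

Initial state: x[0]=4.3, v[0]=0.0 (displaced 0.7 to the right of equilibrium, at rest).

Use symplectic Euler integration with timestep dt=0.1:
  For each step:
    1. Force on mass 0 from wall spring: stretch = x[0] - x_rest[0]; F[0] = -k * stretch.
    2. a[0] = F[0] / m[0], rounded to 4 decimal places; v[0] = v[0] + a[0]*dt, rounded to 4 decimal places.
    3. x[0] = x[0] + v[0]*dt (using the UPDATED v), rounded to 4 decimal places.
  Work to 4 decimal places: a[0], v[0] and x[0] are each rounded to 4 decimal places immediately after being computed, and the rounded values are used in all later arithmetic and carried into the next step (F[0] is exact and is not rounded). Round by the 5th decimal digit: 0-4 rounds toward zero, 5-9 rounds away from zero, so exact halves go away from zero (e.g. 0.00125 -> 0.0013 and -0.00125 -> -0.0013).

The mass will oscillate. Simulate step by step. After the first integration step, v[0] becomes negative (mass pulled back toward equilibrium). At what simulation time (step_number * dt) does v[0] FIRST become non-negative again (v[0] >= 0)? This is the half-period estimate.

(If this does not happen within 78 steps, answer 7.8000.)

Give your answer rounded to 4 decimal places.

Step 0: x=[4.3000] v=[0.0000]
Step 1: x=[4.2690] v=[-0.3100]
Step 2: x=[4.2084] v=[-0.6063]
Step 3: x=[4.1208] v=[-0.8757]
Step 4: x=[4.0102] v=[-1.1063]
Step 5: x=[3.8814] v=[-1.2880]
Step 6: x=[3.7401] v=[-1.4126]
Step 7: x=[3.5926] v=[-1.4746]
Step 8: x=[3.4455] v=[-1.4713]
Step 9: x=[3.3052] v=[-1.4029]
Step 10: x=[3.1780] v=[-1.2724]
Step 11: x=[3.0695] v=[-1.0855]
Step 12: x=[2.9844] v=[-0.8506]
Step 13: x=[2.9266] v=[-0.5780]
Step 14: x=[2.8986] v=[-0.2798]
Step 15: x=[2.9017] v=[0.0308]
First v>=0 after going negative at step 15, time=1.5000

Answer: 1.5000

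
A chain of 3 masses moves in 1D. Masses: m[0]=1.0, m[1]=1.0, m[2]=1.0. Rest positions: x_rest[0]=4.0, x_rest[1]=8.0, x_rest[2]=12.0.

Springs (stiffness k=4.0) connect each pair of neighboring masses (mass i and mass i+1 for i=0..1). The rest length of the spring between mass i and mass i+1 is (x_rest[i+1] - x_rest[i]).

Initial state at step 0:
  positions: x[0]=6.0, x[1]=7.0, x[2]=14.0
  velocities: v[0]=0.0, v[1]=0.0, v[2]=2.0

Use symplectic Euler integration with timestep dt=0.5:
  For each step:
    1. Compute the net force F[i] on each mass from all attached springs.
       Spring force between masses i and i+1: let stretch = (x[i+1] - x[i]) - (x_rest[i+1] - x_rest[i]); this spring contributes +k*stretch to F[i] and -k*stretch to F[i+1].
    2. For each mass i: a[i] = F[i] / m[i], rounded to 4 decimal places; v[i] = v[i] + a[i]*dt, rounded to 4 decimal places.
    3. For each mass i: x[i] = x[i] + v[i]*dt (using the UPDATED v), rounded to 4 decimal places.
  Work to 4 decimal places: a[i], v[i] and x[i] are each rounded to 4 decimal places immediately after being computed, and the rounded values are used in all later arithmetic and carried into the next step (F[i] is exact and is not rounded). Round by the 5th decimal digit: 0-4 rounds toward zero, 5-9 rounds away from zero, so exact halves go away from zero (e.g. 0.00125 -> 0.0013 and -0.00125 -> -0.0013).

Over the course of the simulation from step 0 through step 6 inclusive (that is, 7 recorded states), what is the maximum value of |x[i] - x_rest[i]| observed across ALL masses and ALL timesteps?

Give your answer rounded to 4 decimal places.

Answer: 6.0000

Derivation:
Step 0: x=[6.0000 7.0000 14.0000] v=[0.0000 0.0000 2.0000]
Step 1: x=[3.0000 13.0000 12.0000] v=[-6.0000 12.0000 -4.0000]
Step 2: x=[6.0000 8.0000 15.0000] v=[6.0000 -10.0000 6.0000]
Step 3: x=[7.0000 8.0000 15.0000] v=[2.0000 0.0000 0.0000]
Step 4: x=[5.0000 14.0000 12.0000] v=[-4.0000 12.0000 -6.0000]
Step 5: x=[8.0000 9.0000 15.0000] v=[6.0000 -10.0000 6.0000]
Step 6: x=[8.0000 9.0000 16.0000] v=[0.0000 0.0000 2.0000]
Max displacement = 6.0000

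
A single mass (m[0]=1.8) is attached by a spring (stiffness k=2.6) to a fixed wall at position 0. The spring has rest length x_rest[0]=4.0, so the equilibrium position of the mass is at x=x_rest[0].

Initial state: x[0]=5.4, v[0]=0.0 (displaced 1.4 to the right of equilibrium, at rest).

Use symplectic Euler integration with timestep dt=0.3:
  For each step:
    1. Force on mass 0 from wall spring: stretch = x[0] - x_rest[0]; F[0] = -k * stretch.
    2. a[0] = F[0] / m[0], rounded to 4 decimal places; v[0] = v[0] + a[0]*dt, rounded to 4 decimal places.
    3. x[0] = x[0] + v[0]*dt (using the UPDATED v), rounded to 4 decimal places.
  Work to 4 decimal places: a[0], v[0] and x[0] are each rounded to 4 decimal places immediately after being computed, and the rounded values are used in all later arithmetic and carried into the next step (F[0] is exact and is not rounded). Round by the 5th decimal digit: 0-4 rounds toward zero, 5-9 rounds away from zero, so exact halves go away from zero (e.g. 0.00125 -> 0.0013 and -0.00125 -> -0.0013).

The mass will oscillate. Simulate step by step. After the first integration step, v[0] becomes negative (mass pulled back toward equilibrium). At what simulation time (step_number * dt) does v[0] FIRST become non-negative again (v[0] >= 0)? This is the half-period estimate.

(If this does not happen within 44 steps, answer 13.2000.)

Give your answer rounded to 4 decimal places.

Step 0: x=[5.4000] v=[0.0000]
Step 1: x=[5.2180] v=[-0.6067]
Step 2: x=[4.8777] v=[-1.1345]
Step 3: x=[4.4233] v=[-1.5148]
Step 4: x=[3.9138] v=[-1.6982]
Step 5: x=[3.4155] v=[-1.6609]
Step 6: x=[2.9932] v=[-1.4076]
Step 7: x=[2.7018] v=[-0.9713]
Step 8: x=[2.5792] v=[-0.4087]
Step 9: x=[2.6413] v=[0.2070]
First v>=0 after going negative at step 9, time=2.7000

Answer: 2.7000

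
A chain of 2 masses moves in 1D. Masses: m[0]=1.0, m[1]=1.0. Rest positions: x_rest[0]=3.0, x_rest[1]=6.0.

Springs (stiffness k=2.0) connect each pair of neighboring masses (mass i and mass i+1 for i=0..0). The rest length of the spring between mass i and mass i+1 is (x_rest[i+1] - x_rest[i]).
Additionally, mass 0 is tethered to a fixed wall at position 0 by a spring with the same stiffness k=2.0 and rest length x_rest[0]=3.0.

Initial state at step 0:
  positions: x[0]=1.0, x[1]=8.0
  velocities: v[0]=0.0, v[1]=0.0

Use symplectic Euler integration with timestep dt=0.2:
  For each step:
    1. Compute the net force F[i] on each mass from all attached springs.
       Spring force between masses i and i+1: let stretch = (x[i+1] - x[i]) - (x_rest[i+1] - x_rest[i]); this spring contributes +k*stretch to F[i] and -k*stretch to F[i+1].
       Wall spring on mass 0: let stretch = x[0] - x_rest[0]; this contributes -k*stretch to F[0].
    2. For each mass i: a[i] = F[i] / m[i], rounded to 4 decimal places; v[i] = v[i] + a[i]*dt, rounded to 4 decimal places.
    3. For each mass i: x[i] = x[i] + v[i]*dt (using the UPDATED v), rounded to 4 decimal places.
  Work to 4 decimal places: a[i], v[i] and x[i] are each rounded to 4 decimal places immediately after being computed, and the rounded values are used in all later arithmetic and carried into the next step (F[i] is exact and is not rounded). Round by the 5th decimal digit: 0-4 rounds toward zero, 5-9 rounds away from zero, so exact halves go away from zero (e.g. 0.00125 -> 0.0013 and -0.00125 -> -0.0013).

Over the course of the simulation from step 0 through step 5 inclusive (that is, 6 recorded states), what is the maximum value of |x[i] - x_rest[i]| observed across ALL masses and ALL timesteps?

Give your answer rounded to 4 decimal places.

Step 0: x=[1.0000 8.0000] v=[0.0000 0.0000]
Step 1: x=[1.4800 7.6800] v=[2.4000 -1.6000]
Step 2: x=[2.3376 7.1040] v=[4.2880 -2.8800]
Step 3: x=[3.3895 6.3867] v=[5.2595 -3.5866]
Step 4: x=[4.4100 5.6696] v=[5.1026 -3.5855]
Step 5: x=[5.1785 5.0917] v=[3.8424 -2.8893]
Max displacement = 2.1785

Answer: 2.1785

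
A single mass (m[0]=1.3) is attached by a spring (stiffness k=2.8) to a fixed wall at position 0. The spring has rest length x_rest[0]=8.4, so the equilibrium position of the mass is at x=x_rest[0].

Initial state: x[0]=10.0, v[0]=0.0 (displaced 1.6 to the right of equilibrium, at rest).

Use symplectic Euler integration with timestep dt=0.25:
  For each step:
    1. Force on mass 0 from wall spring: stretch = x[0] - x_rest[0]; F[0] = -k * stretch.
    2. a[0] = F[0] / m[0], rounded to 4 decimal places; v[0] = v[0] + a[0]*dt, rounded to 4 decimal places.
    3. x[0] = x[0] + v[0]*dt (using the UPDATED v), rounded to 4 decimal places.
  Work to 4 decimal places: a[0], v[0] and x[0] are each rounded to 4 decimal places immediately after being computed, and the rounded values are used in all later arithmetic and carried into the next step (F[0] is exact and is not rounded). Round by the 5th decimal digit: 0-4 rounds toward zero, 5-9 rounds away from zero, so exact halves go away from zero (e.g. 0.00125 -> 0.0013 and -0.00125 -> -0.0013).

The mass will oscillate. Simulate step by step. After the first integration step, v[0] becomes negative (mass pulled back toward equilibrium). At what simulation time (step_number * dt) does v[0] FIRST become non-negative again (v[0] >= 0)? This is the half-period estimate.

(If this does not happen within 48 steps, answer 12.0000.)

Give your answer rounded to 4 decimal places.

Step 0: x=[10.0000] v=[0.0000]
Step 1: x=[9.7846] v=[-0.8616]
Step 2: x=[9.3828] v=[-1.6072]
Step 3: x=[8.8487] v=[-2.1364]
Step 4: x=[8.2542] v=[-2.3780]
Step 5: x=[7.6793] v=[-2.2995]
Step 6: x=[7.2015] v=[-1.9114]
Step 7: x=[6.8850] v=[-1.2661]
Step 8: x=[6.7724] v=[-0.4503]
Step 9: x=[6.8789] v=[0.4261]
First v>=0 after going negative at step 9, time=2.2500

Answer: 2.2500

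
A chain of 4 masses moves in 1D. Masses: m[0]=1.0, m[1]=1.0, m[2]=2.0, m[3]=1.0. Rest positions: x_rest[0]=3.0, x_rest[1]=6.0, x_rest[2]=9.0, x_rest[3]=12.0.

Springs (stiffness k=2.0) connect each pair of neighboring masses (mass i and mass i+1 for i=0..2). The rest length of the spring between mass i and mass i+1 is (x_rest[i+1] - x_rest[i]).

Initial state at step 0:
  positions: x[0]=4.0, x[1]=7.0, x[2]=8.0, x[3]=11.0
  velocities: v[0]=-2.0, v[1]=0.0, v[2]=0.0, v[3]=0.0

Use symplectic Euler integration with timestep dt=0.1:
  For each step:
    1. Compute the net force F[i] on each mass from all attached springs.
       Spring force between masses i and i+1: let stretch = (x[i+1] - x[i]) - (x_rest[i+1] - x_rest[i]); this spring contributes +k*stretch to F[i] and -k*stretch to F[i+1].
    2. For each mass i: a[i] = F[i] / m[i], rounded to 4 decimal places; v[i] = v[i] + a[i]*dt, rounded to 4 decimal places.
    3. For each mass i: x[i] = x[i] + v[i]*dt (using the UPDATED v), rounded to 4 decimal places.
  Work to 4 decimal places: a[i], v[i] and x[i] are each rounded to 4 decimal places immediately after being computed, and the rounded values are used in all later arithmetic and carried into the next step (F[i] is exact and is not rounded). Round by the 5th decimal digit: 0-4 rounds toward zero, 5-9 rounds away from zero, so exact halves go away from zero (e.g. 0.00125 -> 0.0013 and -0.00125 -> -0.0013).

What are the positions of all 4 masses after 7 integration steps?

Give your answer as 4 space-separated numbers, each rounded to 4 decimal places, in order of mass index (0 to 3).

Step 0: x=[4.0000 7.0000 8.0000 11.0000] v=[-2.0000 0.0000 0.0000 0.0000]
Step 1: x=[3.8000 6.9600 8.0200 11.0000] v=[-2.0000 -0.4000 0.2000 0.0000]
Step 2: x=[3.6032 6.8780 8.0592 11.0004] v=[-1.9680 -0.8200 0.3920 0.0040]
Step 3: x=[3.4119 6.7541 8.1160 11.0020] v=[-1.9130 -1.2387 0.5680 0.0158]
Step 4: x=[3.2274 6.5906 8.1880 11.0059] v=[-1.8446 -1.6348 0.7204 0.0386]
Step 5: x=[3.0502 6.3918 8.2723 11.0134] v=[-1.7720 -1.9880 0.8425 0.0750]
Step 6: x=[2.8798 6.1638 8.3652 11.0261] v=[-1.7037 -2.2802 0.9286 0.1268]
Step 7: x=[2.7151 5.9141 8.4627 11.0456] v=[-1.6469 -2.4967 0.9746 0.1946]

Answer: 2.7151 5.9141 8.4627 11.0456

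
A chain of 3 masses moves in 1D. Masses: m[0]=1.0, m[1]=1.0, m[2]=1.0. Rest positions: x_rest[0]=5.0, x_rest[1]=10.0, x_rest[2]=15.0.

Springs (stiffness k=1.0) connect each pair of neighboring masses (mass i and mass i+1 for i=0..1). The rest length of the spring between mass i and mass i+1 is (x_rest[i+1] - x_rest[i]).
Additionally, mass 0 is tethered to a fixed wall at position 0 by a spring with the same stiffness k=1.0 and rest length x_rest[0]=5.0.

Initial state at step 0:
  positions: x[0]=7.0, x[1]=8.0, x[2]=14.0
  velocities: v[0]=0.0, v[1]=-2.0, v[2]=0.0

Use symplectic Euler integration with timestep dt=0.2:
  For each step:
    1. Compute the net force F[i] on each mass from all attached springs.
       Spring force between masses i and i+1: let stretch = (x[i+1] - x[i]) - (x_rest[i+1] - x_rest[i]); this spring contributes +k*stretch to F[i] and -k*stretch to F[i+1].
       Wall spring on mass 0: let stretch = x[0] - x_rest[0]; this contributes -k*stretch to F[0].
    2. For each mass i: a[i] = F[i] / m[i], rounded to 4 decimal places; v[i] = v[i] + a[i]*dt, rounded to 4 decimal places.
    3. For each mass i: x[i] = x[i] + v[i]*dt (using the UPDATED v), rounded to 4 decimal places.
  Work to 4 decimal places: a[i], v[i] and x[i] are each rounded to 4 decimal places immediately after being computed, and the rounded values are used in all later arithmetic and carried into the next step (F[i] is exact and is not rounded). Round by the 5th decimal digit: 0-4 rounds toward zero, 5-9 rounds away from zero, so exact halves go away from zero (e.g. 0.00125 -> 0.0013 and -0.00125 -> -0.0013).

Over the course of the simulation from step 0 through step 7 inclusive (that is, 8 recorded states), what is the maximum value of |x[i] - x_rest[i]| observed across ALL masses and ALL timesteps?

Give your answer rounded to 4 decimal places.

Step 0: x=[7.0000 8.0000 14.0000] v=[0.0000 -2.0000 0.0000]
Step 1: x=[6.7600 7.8000 13.9600] v=[-1.2000 -1.0000 -0.2000]
Step 2: x=[6.2912 7.8048 13.8736] v=[-2.3440 0.0240 -0.4320]
Step 3: x=[5.6313 7.9918 13.7444] v=[-3.2995 0.9350 -0.6458]
Step 4: x=[4.8406 8.3145 13.5851] v=[-3.9537 1.6134 -0.7963]
Step 5: x=[3.9952 8.7090 13.4150] v=[-4.2270 1.9727 -0.8504]
Step 6: x=[3.1785 9.1032 13.2567] v=[-4.0833 1.9711 -0.7916]
Step 7: x=[2.4717 9.4266 13.1322] v=[-3.5341 1.6169 -0.6223]
Max displacement = 2.5283

Answer: 2.5283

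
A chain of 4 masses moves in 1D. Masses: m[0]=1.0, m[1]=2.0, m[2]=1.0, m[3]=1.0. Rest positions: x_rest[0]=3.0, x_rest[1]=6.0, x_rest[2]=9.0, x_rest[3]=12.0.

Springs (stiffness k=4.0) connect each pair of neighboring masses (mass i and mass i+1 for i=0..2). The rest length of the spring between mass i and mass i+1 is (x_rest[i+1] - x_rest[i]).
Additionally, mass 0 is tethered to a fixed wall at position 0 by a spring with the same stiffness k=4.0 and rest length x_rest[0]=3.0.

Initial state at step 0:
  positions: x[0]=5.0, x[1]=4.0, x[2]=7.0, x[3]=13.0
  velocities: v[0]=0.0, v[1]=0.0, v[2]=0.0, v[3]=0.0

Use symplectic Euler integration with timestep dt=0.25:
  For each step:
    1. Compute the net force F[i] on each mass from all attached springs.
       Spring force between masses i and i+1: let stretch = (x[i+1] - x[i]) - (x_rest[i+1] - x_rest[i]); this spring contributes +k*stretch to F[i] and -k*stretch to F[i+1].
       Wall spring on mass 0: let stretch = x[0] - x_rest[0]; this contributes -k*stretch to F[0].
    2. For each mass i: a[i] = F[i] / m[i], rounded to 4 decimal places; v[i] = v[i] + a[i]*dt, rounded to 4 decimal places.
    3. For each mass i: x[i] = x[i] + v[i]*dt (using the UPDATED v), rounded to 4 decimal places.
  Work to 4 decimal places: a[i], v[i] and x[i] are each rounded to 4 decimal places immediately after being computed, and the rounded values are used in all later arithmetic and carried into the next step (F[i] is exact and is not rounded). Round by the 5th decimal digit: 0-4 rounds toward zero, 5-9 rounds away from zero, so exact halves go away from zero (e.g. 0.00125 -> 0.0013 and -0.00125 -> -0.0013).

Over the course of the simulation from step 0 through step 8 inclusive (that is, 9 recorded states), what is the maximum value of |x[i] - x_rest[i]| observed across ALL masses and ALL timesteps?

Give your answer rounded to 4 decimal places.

Step 0: x=[5.0000 4.0000 7.0000 13.0000] v=[0.0000 0.0000 0.0000 0.0000]
Step 1: x=[3.5000 4.5000 7.7500 12.2500] v=[-6.0000 2.0000 3.0000 -3.0000]
Step 2: x=[1.3750 5.2813 8.8125 11.1250] v=[-8.5000 3.1250 4.2500 -4.5000]
Step 3: x=[-0.1172 6.0157 9.5703 10.1719] v=[-5.9687 2.9375 3.0313 -3.8125]
Step 4: x=[-0.0469 6.4278 9.5899 9.8184] v=[0.2814 1.6484 0.0783 -1.4141]
Step 5: x=[1.6539 6.4258 8.8761 10.1578] v=[6.8030 -0.0079 -2.8553 1.3574]
Step 6: x=[4.1342 6.1336 7.8701 10.9267] v=[9.9210 -1.1687 -4.0239 3.0757]
Step 7: x=[6.0808 5.8086 7.1942 11.6815] v=[7.7862 -1.3002 -2.7038 3.0191]
Step 8: x=[6.4391 5.6908 7.2937 12.0645] v=[1.4332 -0.4713 0.3979 1.5318]
Max displacement = 3.4391

Answer: 3.4391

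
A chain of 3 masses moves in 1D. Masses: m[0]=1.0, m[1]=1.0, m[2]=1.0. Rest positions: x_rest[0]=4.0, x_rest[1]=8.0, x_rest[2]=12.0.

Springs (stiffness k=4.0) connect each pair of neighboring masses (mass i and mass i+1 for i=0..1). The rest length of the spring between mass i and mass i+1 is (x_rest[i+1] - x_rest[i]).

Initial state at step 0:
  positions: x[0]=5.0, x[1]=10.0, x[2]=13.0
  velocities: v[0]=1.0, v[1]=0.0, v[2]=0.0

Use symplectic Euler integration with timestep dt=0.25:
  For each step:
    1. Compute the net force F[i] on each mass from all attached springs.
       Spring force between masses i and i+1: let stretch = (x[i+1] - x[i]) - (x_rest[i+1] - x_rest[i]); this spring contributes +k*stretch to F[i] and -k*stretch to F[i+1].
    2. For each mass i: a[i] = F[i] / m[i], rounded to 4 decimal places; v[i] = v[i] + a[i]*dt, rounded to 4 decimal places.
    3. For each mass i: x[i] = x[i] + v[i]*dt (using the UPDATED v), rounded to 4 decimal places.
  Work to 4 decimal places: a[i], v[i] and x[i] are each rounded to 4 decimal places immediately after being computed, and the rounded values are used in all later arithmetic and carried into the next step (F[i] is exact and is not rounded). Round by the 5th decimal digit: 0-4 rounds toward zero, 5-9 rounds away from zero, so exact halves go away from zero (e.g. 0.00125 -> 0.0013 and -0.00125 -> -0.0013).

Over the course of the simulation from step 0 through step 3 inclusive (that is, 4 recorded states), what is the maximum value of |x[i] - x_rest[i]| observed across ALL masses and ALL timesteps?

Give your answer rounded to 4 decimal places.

Answer: 2.2344

Derivation:
Step 0: x=[5.0000 10.0000 13.0000] v=[1.0000 0.0000 0.0000]
Step 1: x=[5.5000 9.5000 13.2500] v=[2.0000 -2.0000 1.0000]
Step 2: x=[6.0000 8.9375 13.5625] v=[2.0000 -2.2500 1.2500]
Step 3: x=[6.2344 8.7969 13.7188] v=[0.9375 -0.5625 0.6250]
Max displacement = 2.2344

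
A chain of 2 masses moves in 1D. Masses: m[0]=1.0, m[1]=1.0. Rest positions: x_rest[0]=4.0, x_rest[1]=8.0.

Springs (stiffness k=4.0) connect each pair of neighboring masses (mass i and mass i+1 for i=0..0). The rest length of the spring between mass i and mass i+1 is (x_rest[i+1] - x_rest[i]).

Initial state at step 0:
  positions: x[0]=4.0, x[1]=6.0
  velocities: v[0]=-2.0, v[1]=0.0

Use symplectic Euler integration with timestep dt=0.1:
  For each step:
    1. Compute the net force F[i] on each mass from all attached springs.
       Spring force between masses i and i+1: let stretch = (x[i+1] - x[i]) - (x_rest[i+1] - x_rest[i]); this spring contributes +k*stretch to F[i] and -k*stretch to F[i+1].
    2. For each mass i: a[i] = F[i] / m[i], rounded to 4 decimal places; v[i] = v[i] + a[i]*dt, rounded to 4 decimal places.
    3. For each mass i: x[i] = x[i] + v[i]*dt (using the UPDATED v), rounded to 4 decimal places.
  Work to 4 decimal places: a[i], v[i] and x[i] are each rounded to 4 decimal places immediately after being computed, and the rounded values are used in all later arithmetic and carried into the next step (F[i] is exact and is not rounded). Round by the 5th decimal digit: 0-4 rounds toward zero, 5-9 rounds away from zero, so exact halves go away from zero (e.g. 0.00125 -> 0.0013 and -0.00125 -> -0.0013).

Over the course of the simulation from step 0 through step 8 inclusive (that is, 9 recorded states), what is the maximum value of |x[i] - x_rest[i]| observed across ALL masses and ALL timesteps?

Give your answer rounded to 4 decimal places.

Answer: 2.8263

Derivation:
Step 0: x=[4.0000 6.0000] v=[-2.0000 0.0000]
Step 1: x=[3.7200 6.0800] v=[-2.8000 0.8000]
Step 2: x=[3.3744 6.2256] v=[-3.4560 1.4560]
Step 3: x=[2.9829 6.4172] v=[-3.9155 1.9155]
Step 4: x=[2.5687 6.6314] v=[-4.1418 2.1418]
Step 5: x=[2.1570 6.8431] v=[-4.1167 2.1167]
Step 6: x=[1.7728 7.0273] v=[-3.8423 1.8423]
Step 7: x=[1.4388 7.1614] v=[-3.3405 1.3405]
Step 8: x=[1.1737 7.2266] v=[-2.6515 0.6515]
Max displacement = 2.8263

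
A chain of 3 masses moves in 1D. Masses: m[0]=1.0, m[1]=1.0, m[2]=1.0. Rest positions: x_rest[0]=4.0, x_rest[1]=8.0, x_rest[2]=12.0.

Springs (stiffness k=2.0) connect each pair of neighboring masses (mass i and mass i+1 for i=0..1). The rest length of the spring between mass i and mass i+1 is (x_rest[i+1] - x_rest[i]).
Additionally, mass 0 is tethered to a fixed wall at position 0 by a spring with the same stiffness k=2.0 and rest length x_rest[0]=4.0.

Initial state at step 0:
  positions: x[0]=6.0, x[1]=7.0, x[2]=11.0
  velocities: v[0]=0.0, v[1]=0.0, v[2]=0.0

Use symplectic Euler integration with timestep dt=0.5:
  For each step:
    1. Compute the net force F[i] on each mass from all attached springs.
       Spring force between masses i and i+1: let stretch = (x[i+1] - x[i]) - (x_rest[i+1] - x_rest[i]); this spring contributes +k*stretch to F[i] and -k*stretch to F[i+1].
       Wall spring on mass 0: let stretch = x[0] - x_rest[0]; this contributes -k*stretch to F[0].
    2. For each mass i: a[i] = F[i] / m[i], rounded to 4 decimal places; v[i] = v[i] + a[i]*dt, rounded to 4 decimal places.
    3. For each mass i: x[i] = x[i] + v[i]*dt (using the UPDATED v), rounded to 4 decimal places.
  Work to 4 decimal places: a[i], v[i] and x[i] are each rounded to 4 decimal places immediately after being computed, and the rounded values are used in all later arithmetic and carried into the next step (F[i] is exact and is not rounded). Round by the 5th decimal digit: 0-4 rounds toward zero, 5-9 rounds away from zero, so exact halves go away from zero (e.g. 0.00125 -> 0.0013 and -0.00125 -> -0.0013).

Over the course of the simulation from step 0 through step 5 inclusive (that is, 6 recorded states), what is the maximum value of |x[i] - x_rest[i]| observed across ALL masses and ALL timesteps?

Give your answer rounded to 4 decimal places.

Answer: 2.2500

Derivation:
Step 0: x=[6.0000 7.0000 11.0000] v=[0.0000 0.0000 0.0000]
Step 1: x=[3.5000 8.5000 11.0000] v=[-5.0000 3.0000 0.0000]
Step 2: x=[1.7500 8.7500 11.7500] v=[-3.5000 0.5000 1.5000]
Step 3: x=[2.6250 7.0000 13.0000] v=[1.7500 -3.5000 2.5000]
Step 4: x=[4.3750 6.0625 13.2500] v=[3.5000 -1.8750 0.5000]
Step 5: x=[4.7813 7.8750 11.9063] v=[0.8125 3.6250 -2.6875]
Max displacement = 2.2500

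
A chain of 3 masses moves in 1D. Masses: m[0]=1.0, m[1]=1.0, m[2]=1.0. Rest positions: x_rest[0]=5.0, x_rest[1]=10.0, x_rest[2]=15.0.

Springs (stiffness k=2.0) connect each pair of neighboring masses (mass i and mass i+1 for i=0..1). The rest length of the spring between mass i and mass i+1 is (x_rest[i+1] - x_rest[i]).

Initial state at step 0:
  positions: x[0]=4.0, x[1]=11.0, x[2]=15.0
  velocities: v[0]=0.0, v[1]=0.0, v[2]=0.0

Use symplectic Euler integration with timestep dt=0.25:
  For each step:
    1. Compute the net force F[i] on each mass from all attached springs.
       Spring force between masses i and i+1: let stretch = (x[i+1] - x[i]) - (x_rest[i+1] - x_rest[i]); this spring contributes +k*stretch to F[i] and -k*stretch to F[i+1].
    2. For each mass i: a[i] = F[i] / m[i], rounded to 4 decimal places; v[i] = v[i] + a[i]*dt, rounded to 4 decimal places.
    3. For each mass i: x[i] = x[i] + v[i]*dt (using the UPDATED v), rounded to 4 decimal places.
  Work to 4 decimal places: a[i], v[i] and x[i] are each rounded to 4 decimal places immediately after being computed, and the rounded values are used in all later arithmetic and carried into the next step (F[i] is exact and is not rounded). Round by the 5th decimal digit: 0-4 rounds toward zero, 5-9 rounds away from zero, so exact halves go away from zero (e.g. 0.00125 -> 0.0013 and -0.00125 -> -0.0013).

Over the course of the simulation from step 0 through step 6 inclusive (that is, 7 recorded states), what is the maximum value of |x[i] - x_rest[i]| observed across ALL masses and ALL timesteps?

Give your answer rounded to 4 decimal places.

Answer: 1.0091

Derivation:
Step 0: x=[4.0000 11.0000 15.0000] v=[0.0000 0.0000 0.0000]
Step 1: x=[4.2500 10.6250 15.1250] v=[1.0000 -1.5000 0.5000]
Step 2: x=[4.6719 10.0156 15.3125] v=[1.6875 -2.4375 0.7500]
Step 3: x=[5.1368 9.4004 15.4629] v=[1.8594 -2.4609 0.6016]
Step 4: x=[5.5096 9.0100 15.4805] v=[1.4912 -1.5615 0.0704]
Step 5: x=[5.6950 8.9909 15.3143] v=[0.7414 -0.0765 -0.6649]
Step 6: x=[5.6673 9.3502 14.9827] v=[-0.1107 1.4373 -1.3266]
Max displacement = 1.0091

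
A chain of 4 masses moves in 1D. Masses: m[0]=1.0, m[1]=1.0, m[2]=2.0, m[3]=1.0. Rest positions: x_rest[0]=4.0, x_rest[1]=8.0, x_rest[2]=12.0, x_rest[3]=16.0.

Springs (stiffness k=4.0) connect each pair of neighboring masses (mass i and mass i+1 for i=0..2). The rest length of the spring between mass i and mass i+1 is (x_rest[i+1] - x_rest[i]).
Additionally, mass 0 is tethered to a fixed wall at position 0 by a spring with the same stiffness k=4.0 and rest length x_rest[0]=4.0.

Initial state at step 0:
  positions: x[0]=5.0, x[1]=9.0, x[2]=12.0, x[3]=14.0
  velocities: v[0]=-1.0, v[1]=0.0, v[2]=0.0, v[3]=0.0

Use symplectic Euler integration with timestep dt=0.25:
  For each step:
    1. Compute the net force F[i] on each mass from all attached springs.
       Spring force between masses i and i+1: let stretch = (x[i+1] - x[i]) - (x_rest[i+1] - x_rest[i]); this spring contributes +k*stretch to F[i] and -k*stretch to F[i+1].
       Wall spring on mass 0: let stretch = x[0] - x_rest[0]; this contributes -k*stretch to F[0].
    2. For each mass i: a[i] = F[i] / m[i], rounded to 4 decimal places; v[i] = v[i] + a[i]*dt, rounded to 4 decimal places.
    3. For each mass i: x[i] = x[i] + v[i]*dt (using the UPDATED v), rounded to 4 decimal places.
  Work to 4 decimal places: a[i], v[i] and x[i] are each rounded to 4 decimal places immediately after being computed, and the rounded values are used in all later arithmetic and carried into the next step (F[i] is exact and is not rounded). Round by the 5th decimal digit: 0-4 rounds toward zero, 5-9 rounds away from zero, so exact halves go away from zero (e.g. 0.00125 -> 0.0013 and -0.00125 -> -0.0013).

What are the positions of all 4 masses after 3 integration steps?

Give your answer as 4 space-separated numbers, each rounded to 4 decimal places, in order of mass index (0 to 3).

Step 0: x=[5.0000 9.0000 12.0000 14.0000] v=[-1.0000 0.0000 0.0000 0.0000]
Step 1: x=[4.5000 8.7500 11.8750 14.5000] v=[-2.0000 -1.0000 -0.5000 2.0000]
Step 2: x=[3.9375 8.2188 11.6875 15.3438] v=[-2.2500 -2.1250 -0.7500 3.3750]
Step 3: x=[3.4610 7.4844 11.5235 16.2735] v=[-1.9062 -2.9376 -0.6562 3.7187]

Answer: 3.4610 7.4844 11.5235 16.2735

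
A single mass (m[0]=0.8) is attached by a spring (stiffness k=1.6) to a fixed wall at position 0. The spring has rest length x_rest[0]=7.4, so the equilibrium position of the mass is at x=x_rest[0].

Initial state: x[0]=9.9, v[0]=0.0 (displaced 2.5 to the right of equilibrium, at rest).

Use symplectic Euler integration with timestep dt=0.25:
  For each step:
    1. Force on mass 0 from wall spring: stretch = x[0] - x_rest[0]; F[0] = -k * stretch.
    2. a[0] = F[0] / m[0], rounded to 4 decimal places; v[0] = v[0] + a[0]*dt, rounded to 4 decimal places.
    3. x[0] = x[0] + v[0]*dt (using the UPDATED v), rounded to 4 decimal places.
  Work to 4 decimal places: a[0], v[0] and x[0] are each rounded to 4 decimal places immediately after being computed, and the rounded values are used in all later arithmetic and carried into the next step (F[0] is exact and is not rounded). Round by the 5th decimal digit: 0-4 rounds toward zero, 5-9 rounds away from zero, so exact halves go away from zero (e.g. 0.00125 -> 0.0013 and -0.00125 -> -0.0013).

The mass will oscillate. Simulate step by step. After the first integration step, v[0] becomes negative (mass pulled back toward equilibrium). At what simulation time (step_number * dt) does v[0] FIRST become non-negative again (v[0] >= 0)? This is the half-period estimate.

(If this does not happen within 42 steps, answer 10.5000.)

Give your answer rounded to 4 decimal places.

Answer: 2.2500

Derivation:
Step 0: x=[9.9000] v=[0.0000]
Step 1: x=[9.5875] v=[-1.2500]
Step 2: x=[9.0016] v=[-2.3438]
Step 3: x=[8.2155] v=[-3.1446]
Step 4: x=[7.3274] v=[-3.5524]
Step 5: x=[6.4484] v=[-3.5161]
Step 6: x=[5.6883] v=[-3.0403]
Step 7: x=[5.1422] v=[-2.1845]
Step 8: x=[4.8783] v=[-1.0556]
Step 9: x=[4.9296] v=[0.2053]
First v>=0 after going negative at step 9, time=2.2500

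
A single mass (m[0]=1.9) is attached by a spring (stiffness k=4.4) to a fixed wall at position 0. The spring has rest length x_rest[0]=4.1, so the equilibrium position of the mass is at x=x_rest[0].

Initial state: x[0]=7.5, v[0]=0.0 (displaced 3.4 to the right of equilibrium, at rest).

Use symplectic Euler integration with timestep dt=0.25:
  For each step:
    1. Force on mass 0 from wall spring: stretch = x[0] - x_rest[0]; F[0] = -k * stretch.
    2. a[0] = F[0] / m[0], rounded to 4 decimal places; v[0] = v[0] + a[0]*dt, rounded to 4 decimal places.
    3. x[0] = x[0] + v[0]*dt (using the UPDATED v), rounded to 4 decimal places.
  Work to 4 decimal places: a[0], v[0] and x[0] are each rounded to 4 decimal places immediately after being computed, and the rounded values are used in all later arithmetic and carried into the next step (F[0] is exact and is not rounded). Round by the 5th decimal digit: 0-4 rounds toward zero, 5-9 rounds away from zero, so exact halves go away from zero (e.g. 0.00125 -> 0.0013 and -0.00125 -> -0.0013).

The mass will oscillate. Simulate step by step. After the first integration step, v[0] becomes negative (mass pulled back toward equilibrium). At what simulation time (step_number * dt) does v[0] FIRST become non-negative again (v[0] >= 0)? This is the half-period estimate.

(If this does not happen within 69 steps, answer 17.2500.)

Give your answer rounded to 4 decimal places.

Answer: 2.2500

Derivation:
Step 0: x=[7.5000] v=[0.0000]
Step 1: x=[7.0079] v=[-1.9684]
Step 2: x=[6.0949] v=[-3.6519]
Step 3: x=[4.8932] v=[-4.8069]
Step 4: x=[3.5767] v=[-5.2661]
Step 5: x=[2.3359] v=[-4.9631]
Step 6: x=[1.3505] v=[-3.9418]
Step 7: x=[0.7630] v=[-2.3500]
Step 8: x=[0.6585] v=[-0.4181]
Step 9: x=[1.0521] v=[1.5744]
First v>=0 after going negative at step 9, time=2.2500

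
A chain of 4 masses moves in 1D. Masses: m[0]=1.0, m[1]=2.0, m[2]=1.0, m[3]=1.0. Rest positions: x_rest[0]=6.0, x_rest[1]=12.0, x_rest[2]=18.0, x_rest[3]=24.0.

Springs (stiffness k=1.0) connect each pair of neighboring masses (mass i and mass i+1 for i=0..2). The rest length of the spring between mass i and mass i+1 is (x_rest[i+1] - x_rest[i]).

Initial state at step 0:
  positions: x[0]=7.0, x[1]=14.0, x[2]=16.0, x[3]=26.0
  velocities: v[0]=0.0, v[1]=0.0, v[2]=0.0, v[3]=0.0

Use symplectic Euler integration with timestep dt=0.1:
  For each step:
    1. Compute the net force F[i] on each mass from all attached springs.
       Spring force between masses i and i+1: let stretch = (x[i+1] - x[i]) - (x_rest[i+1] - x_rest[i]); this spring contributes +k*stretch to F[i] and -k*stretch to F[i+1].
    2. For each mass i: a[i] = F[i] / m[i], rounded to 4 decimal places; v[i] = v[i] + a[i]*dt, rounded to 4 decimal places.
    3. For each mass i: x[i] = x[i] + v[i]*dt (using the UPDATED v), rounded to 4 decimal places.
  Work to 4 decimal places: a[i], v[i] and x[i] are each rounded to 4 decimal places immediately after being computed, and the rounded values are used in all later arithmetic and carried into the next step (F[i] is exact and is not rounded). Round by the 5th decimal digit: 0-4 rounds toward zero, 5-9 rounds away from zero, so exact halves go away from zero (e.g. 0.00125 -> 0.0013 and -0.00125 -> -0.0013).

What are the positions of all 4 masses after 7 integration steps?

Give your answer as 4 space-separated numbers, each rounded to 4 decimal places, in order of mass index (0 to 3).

Step 0: x=[7.0000 14.0000 16.0000 26.0000] v=[0.0000 0.0000 0.0000 0.0000]
Step 1: x=[7.0100 13.9750 16.0800 25.9600] v=[0.1000 -0.2500 0.8000 -0.4000]
Step 2: x=[7.0297 13.9257 16.2378 25.8812] v=[0.1965 -0.4930 1.5775 -0.7880]
Step 3: x=[7.0583 13.8535 16.4689 25.7660] v=[0.2861 -0.7222 2.3106 -1.1523]
Step 4: x=[7.0949 13.7604 16.7668 25.6178] v=[0.3656 -0.9312 2.9788 -1.4820]
Step 5: x=[7.1381 13.6490 17.1231 25.4411] v=[0.4322 -1.1142 3.5633 -1.7671]
Step 6: x=[7.1864 13.5224 17.5279 25.2412] v=[0.4833 -1.2660 4.0477 -1.9989]
Step 7: x=[7.2381 13.3842 17.9698 25.0242] v=[0.5169 -1.3825 4.4185 -2.1702]

Answer: 7.2381 13.3842 17.9698 25.0242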